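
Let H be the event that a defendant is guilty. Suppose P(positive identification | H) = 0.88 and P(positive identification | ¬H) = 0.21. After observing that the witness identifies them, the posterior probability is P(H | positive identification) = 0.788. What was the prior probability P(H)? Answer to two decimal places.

P(H) = 0.47

Bayes' rule in odds form gives O(H|E) = O(H)·[P(E|H)/P(E|¬H)], hence O(H) = O(H|E)/LR.
Posterior odds = 0.788/(1−0.788) = 3.7170. LR = 0.88/0.21 = 4.1905.
Prior odds = 3.7170/4.1905 = 0.8870, so P(H) = 0.8870/(1+0.8870) ≈ 0.47.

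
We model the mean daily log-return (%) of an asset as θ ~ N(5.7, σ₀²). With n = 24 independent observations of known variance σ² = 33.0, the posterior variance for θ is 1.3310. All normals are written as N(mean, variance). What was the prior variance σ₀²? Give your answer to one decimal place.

Posterior precision equals prior precision plus data precision: 1/σ_n² = 1/σ₀² + n/σ².
So 1/σ₀² = 1/1.3310 − 24/33.0 = 0.751315 − 0.727273 = 0.024042.
Hence σ₀² = 1/0.024042 ≈ 41.6.

σ₀² = 41.6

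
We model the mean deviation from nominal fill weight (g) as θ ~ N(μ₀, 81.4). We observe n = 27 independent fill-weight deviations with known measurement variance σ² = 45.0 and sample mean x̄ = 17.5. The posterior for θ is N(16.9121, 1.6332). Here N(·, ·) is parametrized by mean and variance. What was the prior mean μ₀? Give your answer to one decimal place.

The posterior mean is a precision-weighted average: μ_n = (τ₀μ₀ + τ_data·x̄)/(τ₀+τ_data), with τ₀=1/σ₀² and τ_data=n/σ².
Here τ₀ = 1/81.4 = 0.012285 and τ_data = 27/45.0 = 0.600000, so τ_n = 0.612285.
Rearranging for μ₀: μ₀ = (μ_n·τ_n − τ_data·x̄)/τ₀ = (16.9121·0.612285 − 0.600000·17.5) / 0.012285 = -0.144975/0.012285 ≈ -11.8.

μ₀ = -11.8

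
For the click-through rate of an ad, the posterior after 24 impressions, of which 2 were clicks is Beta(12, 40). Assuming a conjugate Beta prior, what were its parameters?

A Beta(a, b) prior with s successes and f failures in binomial data gives a Beta(a+s, b+f) posterior.
Subtract the data counts: 12−2=10, 40−22=18.

Beta(10, 18)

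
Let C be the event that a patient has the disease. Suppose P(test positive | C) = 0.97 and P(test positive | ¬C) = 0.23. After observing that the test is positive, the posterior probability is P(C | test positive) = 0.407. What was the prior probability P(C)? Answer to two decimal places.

Bayes' rule in odds form gives O(C|E) = O(C)·[P(E|C)/P(E|¬C)], hence O(C) = O(C|E)/LR.
Posterior odds = 0.407/(1−0.407) = 0.6863. LR = 0.97/0.23 = 4.2174.
Prior odds = 0.6863/4.2174 = 0.1627, so P(C) = 0.1627/(1+0.1627) ≈ 0.14.

P(C) = 0.14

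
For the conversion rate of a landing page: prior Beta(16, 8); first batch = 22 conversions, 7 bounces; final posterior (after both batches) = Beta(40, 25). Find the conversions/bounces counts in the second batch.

Because Beta–binomial updating is additive in the counts, the combined data contributed (α_post−α_prior, β_post−β_prior) successes and failures.
Total across both batches: 40−16=24 conversions, 25−8=17 bounces.
Subtract the first batch: 24−22=2 conversions and 17−7=10 bounces.

2 conversions and 10 bounces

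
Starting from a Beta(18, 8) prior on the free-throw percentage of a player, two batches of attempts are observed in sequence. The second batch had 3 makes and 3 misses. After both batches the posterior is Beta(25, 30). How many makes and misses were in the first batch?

4 makes and 19 misses

Because Beta–binomial updating is additive in the counts, the combined data contributed (α_post−α_prior, β_post−β_prior) successes and failures.
Total across both batches: 25−18=7 makes, 30−8=22 misses.
Subtract the second batch: 7−3=4 makes and 22−3=19 misses.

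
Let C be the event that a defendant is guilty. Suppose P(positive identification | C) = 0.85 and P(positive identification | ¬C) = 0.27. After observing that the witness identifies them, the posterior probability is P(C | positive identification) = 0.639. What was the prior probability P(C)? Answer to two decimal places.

In odds form, posterior odds = prior odds × likelihood ratio, so prior odds = posterior odds ÷ LR.
Posterior odds = 0.639/(1−0.639) = 1.7701. LR = 0.85/0.27 = 3.1481.
Prior odds = 1.7701/3.1481 = 0.5623, so P(C) = 0.5623/(1+0.5623) ≈ 0.36.

P(C) = 0.36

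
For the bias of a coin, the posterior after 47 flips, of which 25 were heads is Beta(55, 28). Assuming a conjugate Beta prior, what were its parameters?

Beta(30, 6)

Beta is conjugate to the binomial likelihood: posterior = Beta(a+s, b+f).
Subtract the data counts: 55−25=30, 28−22=6.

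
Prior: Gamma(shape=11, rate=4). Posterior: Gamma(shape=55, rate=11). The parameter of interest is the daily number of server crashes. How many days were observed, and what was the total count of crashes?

n = 7 days with total 44 crashes

Gamma–Poisson conjugacy: posterior shape = α + Σxᵢ, posterior rate = β + n.
Matching: Σxᵢ = 55 − 11 = 44 and n = 11 − 4 = 7.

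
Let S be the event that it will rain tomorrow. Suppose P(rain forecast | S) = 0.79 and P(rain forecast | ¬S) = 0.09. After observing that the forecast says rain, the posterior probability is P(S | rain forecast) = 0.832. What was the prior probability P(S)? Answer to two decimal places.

Bayes' rule in odds form gives O(S|E) = O(S)·[P(E|S)/P(E|¬S)], hence O(S) = O(S|E)/LR.
Posterior odds = 0.832/(1−0.832) = 4.9524. LR = 0.79/0.09 = 8.7778.
Prior odds = 4.9524/8.7778 = 0.5642, so P(S) = 0.5642/(1+0.5642) ≈ 0.36.

P(S) = 0.36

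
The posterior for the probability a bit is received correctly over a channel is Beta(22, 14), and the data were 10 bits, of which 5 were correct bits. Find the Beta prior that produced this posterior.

Beta(17, 9)

Under Beta–binomial conjugacy the posterior parameters are (α+s, β+f).
Subtract the data counts: 22−5=17, 14−5=9.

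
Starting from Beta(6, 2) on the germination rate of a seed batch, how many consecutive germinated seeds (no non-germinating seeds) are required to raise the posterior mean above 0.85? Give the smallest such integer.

After k germinated seeds and 0 non-germinating seeds the posterior is Beta(6+k, 2), with mean (6+k)/(6+2+k).
Set (6+k)/(8+k) > 0.85 and solve: k > (0.85·8 − 6)/(1 − 0.85) = 5.333.
The smallest integer exceeding 5.333 is 6, and checking k=6: (12)/(14) = 0.8571 > 0.85.

k = 6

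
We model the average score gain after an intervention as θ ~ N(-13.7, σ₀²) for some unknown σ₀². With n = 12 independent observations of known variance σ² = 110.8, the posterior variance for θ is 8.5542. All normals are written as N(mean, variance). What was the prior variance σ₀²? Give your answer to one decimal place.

For the Normal–Normal model with known σ², precisions add: τ_n = τ₀ + n/σ².
So 1/σ₀² = 1/8.5542 − 12/110.8 = 0.116902 − 0.108303 = 0.008599.
Hence σ₀² = 1/0.008599 ≈ 116.3.

σ₀² = 116.3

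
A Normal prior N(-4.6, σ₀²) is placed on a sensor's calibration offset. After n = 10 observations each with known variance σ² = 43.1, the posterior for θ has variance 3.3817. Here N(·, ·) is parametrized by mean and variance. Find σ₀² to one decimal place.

σ₀² = 15.7

For the Normal–Normal model with known σ², precisions add: τ_n = τ₀ + n/σ².
So 1/σ₀² = 1/3.3817 − 10/43.1 = 0.295709 − 0.232019 = 0.063690.
Hence σ₀² = 1/0.063690 ≈ 15.7.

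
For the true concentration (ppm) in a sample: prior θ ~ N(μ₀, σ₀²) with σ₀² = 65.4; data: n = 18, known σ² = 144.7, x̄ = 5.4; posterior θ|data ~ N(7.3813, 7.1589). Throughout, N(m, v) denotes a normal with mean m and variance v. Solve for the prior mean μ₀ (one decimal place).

μ₀ = 23.5

The posterior mean is a precision-weighted average: μ_n = (τ₀μ₀ + τ_data·x̄)/(τ₀+τ_data), with τ₀=1/σ₀² and τ_data=n/σ².
Here τ₀ = 1/65.4 = 0.015291 and τ_data = 18/144.7 = 0.124395, so τ_n = 0.139686.
Rearranging for μ₀: μ₀ = (μ_n·τ_n − τ_data·x̄)/τ₀ = (7.3813·0.139686 − 0.124395·5.4) / 0.015291 = 0.359331/0.015291 ≈ 23.5.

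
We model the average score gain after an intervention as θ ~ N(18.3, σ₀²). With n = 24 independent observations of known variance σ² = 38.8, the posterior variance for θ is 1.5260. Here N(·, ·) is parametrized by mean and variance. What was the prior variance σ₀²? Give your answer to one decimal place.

Posterior precision equals prior precision plus data precision: 1/σ_n² = 1/σ₀² + n/σ².
So 1/σ₀² = 1/1.5260 − 24/38.8 = 0.655308 − 0.618557 = 0.036751.
Hence σ₀² = 1/0.036751 ≈ 27.2.

σ₀² = 27.2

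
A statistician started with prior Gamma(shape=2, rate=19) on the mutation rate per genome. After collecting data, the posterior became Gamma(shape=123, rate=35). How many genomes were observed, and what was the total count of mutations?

Gamma–Poisson conjugacy: posterior shape = α + Σxᵢ, posterior rate = β + n.
Matching: Σxᵢ = 123 − 2 = 121 and n = 35 − 19 = 16.

n = 16 genomes with total 121 mutations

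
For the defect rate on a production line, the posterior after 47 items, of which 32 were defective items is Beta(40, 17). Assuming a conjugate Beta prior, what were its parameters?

Beta(8, 2)

Beta is conjugate to the binomial likelihood: posterior = Beta(α+s, β+f).
So α = 40 − 32 = 8 and β = 17 − 15 = 2.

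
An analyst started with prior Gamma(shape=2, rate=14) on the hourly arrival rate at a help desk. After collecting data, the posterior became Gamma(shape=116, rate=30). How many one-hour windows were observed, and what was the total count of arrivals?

n = 16 one-hour windows with total 114 arrivals

A Gamma(α, β) prior (rate parametrization) on a Poisson rate with n observations summing to S gives posterior Gamma(α+S, β+n).
Matching: Σxᵢ = 116 − 2 = 114 and n = 30 − 14 = 16.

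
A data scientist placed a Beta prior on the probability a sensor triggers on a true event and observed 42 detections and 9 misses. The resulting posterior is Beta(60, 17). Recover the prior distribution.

Beta(18, 8)

Beta is conjugate to the binomial likelihood: posterior = Beta(α+s, β+f).
So α = 60 − 42 = 18 and β = 17 − 9 = 8.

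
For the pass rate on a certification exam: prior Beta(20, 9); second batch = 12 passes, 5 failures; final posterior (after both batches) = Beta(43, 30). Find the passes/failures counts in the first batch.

11 passes and 16 failures

Because Beta–binomial updating is additive in the counts, the combined data contributed (α_post−α_prior, β_post−β_prior) successes and failures.
Total across both batches: 43−20=23 passes, 30−9=21 failures.
Subtract the second batch: 23−12=11 passes and 21−5=16 failures.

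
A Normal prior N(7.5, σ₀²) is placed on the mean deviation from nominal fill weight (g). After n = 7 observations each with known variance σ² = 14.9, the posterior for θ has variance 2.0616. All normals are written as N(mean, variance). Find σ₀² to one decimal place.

Posterior precision equals prior precision plus data precision: 1/σ_n² = 1/σ₀² + n/σ².
So 1/σ₀² = 1/2.0616 − 7/14.9 = 0.485060 − 0.469799 = 0.015261.
Hence σ₀² = 1/0.015261 ≈ 65.5.

σ₀² = 65.5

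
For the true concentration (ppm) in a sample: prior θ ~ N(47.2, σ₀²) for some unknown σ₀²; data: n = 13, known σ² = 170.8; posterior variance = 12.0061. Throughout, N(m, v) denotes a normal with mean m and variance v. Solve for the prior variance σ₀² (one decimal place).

For the Normal–Normal model with known σ², precisions add: τ_n = τ₀ + n/σ².
So 1/σ₀² = 1/12.0061 − 13/170.8 = 0.083291 − 0.076112 = 0.007179.
Hence σ₀² = 1/0.007179 ≈ 139.3.

σ₀² = 139.3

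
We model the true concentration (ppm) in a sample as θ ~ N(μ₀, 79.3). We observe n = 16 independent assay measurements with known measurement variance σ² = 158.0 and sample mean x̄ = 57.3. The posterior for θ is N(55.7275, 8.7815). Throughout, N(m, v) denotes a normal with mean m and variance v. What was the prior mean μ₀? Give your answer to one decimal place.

μ₀ = 43.1

The posterior mean is a precision-weighted average: μ_n = (τ₀μ₀ + τ_data·x̄)/(τ₀+τ_data), with τ₀=1/σ₀² and τ_data=n/σ².
Here τ₀ = 1/79.3 = 0.012610 and τ_data = 16/158.0 = 0.101266, so τ_n = 0.113876.
Rearranging for μ₀: μ₀ = (μ_n·τ_n − τ_data·x̄)/τ₀ = (55.7275·0.113876 − 0.101266·57.3) / 0.012610 = 0.543483/0.012610 ≈ 43.1.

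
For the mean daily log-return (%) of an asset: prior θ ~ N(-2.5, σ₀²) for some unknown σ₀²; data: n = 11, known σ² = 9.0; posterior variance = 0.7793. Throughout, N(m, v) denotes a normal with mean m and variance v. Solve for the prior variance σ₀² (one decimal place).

For the Normal–Normal model with known σ², precisions add: τ_n = τ₀ + n/σ².
So 1/σ₀² = 1/0.7793 − 11/9.0 = 1.283203 − 1.222222 = 0.060981.
Hence σ₀² = 1/0.060981 ≈ 16.4.

σ₀² = 16.4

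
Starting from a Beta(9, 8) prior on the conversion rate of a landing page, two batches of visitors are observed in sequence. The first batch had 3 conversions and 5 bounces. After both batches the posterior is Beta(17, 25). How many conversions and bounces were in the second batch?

Sequential conjugate updates are equivalent to a single update on the pooled data, so total successes = posterior α − prior α and total failures = posterior β − prior β.
Total across both batches: 17−9=8 conversions, 25−8=17 bounces.
Subtract the first batch: 8−3=5 conversions and 17−5=12 bounces.

5 conversions and 12 bounces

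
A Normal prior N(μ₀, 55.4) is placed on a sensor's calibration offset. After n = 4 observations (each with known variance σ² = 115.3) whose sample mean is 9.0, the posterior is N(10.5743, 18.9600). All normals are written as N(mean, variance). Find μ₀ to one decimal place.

μ₀ = 13.6

The posterior mean is a precision-weighted average: μ_n = (τ₀μ₀ + τ_data·x̄)/(τ₀+τ_data), with τ₀=1/σ₀² and τ_data=n/σ².
Here τ₀ = 1/55.4 = 0.018051 and τ_data = 4/115.3 = 0.034692, so τ_n = 0.052743.
Rearranging for μ₀: μ₀ = (μ_n·τ_n − τ_data·x̄)/τ₀ = (10.5743·0.052743 − 0.034692·9.0) / 0.018051 = 0.245492/0.018051 ≈ 13.6.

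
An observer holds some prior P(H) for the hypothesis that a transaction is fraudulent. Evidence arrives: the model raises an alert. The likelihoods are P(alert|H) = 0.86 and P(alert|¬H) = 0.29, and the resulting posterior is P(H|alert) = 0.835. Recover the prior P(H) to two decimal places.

P(H) = 0.63

In odds form, posterior odds = prior odds × likelihood ratio, so prior odds = posterior odds ÷ LR.
Posterior odds = 0.835/(1−0.835) = 5.0606. LR = 0.86/0.29 = 2.9655.
Prior odds = 5.0606/2.9655 = 1.7065, so P(H) = 1.7065/(1+1.7065) ≈ 0.63.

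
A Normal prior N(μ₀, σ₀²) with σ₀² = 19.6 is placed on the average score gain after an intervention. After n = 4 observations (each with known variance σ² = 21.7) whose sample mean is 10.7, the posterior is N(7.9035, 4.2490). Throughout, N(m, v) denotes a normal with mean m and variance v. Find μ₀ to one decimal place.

μ₀ = -2.2

The posterior mean is a precision-weighted average: μ_n = (τ₀μ₀ + τ_data·x̄)/(τ₀+τ_data), with τ₀=1/σ₀² and τ_data=n/σ².
Here τ₀ = 1/19.6 = 0.051020 and τ_data = 4/21.7 = 0.184332, so τ_n = 0.235352.
Rearranging for μ₀: μ₀ = (μ_n·τ_n − τ_data·x̄)/τ₀ = (7.9035·0.235352 − 0.184332·10.7) / 0.051020 = -0.112248/0.051020 ≈ -2.2.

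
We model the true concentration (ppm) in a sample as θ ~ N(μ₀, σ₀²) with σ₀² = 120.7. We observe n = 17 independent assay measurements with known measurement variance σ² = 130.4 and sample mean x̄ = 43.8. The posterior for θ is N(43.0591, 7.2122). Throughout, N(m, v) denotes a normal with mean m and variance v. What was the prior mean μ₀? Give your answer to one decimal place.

The posterior mean is a precision-weighted average: μ_n = (τ₀μ₀ + τ_data·x̄)/(τ₀+τ_data), with τ₀=1/σ₀² and τ_data=n/σ².
Here τ₀ = 1/120.7 = 0.008285 and τ_data = 17/130.4 = 0.130368, so τ_n = 0.138653.
Rearranging for μ₀: μ₀ = (μ_n·τ_n − τ_data·x̄)/τ₀ = (43.0591·0.138653 − 0.130368·43.8) / 0.008285 = 0.260155/0.008285 ≈ 31.4.

μ₀ = 31.4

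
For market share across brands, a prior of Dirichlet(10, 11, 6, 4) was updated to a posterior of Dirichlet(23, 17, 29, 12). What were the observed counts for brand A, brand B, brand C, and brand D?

counts (13, 6, 23, 8)

For a Dirichlet(α) prior with multinomial counts c, the posterior is Dirichlet(α + c) componentwise.
Counts are posterior − prior componentwise: 23−10=13, 17−11=6, 29−6=23, 12−4=8.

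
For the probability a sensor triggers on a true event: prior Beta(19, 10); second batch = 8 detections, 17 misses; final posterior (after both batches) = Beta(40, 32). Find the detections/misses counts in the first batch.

13 detections and 5 misses

Because Beta–binomial updating is additive in the counts, the combined data contributed (α_post−α_prior, β_post−β_prior) successes and failures.
Total across both batches: 40−19=21 detections, 32−10=22 misses.
Subtract the second batch: 21−8=13 detections and 22−17=5 misses.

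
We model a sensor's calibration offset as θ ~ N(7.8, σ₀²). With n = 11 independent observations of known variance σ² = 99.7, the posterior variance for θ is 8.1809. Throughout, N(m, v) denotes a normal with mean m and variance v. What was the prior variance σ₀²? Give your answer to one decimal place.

σ₀² = 84.0

For the Normal–Normal model with known σ², precisions add: τ_n = τ₀ + n/σ².
So 1/σ₀² = 1/8.1809 − 11/99.7 = 0.122236 − 0.110331 = 0.011905.
Hence σ₀² = 1/0.011905 ≈ 84.0.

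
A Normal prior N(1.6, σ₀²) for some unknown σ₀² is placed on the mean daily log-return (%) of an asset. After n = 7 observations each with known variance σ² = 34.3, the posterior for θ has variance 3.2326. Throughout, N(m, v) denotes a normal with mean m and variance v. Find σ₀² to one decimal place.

σ₀² = 9.5

Posterior precision equals prior precision plus data precision: 1/σ_n² = 1/σ₀² + n/σ².
So 1/σ₀² = 1/3.2326 − 7/34.3 = 0.309349 − 0.204082 = 0.105267.
Hence σ₀² = 1/0.105267 ≈ 9.5.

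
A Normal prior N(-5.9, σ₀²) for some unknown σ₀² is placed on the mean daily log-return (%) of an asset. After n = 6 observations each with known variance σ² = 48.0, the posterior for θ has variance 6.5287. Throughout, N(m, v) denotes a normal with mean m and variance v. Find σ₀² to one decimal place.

σ₀² = 35.5

Posterior precision equals prior precision plus data precision: 1/σ_n² = 1/σ₀² + n/σ².
So 1/σ₀² = 1/6.5287 − 6/48.0 = 0.153170 − 0.125000 = 0.028170.
Hence σ₀² = 1/0.028170 ≈ 35.5.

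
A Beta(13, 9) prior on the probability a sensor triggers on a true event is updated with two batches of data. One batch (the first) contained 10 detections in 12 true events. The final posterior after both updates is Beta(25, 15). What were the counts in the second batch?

2 detections and 4 misses

Because Beta–binomial updating is additive in the counts, the combined data contributed (α_post−α_prior, β_post−β_prior) successes and failures.
Total across both batches: 25−13=12 detections, 15−9=6 misses.
Subtract the first batch: 12−10=2 detections and 6−2=4 misses.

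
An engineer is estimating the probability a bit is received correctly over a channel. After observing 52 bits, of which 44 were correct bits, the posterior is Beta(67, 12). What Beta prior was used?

Beta(23, 4)

Beta is conjugate to the binomial likelihood: posterior = Beta(a+s, b+f).
Subtract the data counts: 67−44=23, 12−8=4.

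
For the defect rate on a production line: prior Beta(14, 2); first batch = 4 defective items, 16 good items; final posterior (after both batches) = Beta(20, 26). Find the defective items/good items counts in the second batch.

Because Beta–binomial updating is additive in the counts, the combined data contributed (α_post−α_prior, β_post−β_prior) successes and failures.
Total across both batches: 20−14=6 defective items, 26−2=24 good items.
Subtract the first batch: 6−4=2 defective items and 24−16=8 good items.

2 defective items and 8 good items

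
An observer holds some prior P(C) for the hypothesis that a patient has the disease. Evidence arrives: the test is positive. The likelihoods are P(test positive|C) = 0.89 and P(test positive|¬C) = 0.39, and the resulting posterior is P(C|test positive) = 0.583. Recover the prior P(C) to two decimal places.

P(C) = 0.38

In odds form, posterior odds = prior odds × likelihood ratio, so prior odds = posterior odds ÷ LR.
Posterior odds = 0.583/(1−0.583) = 1.3981. LR = 0.89/0.39 = 2.2821.
Prior odds = 1.3981/2.2821 = 0.6126, so P(C) = 0.6126/(1+0.6126) ≈ 0.38.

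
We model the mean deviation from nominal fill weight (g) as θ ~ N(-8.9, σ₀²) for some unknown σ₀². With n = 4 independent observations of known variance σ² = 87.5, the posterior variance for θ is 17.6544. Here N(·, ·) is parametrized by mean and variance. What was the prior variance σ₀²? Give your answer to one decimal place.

Posterior precision equals prior precision plus data precision: 1/σ_n² = 1/σ₀² + n/σ².
So 1/σ₀² = 1/17.6544 − 4/87.5 = 0.056643 − 0.045714 = 0.010929.
Hence σ₀² = 1/0.010929 ≈ 91.5.

σ₀² = 91.5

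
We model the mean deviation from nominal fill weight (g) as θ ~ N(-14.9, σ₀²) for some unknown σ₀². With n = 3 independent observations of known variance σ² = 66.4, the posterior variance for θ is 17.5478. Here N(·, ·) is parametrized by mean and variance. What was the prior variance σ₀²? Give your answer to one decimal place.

For the Normal–Normal model with known σ², precisions add: τ_n = τ₀ + n/σ².
So 1/σ₀² = 1/17.5478 − 3/66.4 = 0.056987 − 0.045181 = 0.011806.
Hence σ₀² = 1/0.011806 ≈ 84.7.

σ₀² = 84.7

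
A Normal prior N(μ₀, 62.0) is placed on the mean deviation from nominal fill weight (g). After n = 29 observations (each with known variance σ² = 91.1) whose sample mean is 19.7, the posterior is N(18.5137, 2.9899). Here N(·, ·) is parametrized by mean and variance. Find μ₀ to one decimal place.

The posterior mean is a precision-weighted average: μ_n = (τ₀μ₀ + τ_data·x̄)/(τ₀+τ_data), with τ₀=1/σ₀² and τ_data=n/σ².
Here τ₀ = 1/62.0 = 0.016129 and τ_data = 29/91.1 = 0.318332, so τ_n = 0.334461.
Rearranging for μ₀: μ₀ = (μ_n·τ_n − τ_data·x̄)/τ₀ = (18.5137·0.334461 − 0.318332·19.7) / 0.016129 = -0.079030/0.016129 ≈ -4.9.

μ₀ = -4.9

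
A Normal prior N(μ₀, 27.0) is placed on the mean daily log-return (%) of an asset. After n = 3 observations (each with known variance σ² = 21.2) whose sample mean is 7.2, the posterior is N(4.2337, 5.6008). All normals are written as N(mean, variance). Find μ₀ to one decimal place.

With known observation variance, the Normal–Normal posterior has precision τ_n = τ₀ + n/σ² and mean μ_n = (τ₀μ₀ + (n/σ²)x̄)/τ_n.
Here τ₀ = 1/27.0 = 0.037037 and τ_data = 3/21.2 = 0.141509, so τ_n = 0.178546.
Rearranging for μ₀: μ₀ = (μ_n·τ_n − τ_data·x̄)/τ₀ = (4.2337·0.178546 − 0.141509·7.2) / 0.037037 = -0.262955/0.037037 ≈ -7.1.

μ₀ = -7.1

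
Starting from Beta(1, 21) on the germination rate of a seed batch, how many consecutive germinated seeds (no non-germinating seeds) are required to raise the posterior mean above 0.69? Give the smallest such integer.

After k germinated seeds and 0 non-germinating seeds the posterior is Beta(1+k, 21), with mean (1+k)/(1+21+k).
Set (1+k)/(22+k) > 0.69 and solve: k > (0.69·22 − 1)/(1 − 0.69) = 45.742.
The smallest integer exceeding 45.742 is 46, and checking k=46: (47)/(68) = 0.6912 > 0.69.

k = 46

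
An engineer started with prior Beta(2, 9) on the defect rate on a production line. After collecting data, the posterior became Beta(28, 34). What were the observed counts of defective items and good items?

26 defective items and 25 good items

A Beta(α, β) prior with s successes and f failures in binomial data gives a Beta(α+s, β+f) posterior.
So s = 28 − 2 = 26 and f = 34 − 9 = 25.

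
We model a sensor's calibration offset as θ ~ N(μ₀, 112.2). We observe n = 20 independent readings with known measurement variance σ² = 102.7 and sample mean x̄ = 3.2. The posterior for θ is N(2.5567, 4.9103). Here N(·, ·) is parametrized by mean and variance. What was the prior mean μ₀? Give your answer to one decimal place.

With known observation variance, the Normal–Normal posterior has precision τ_n = τ₀ + n/σ² and mean μ_n = (τ₀μ₀ + (n/σ²)x̄)/τ_n.
Here τ₀ = 1/112.2 = 0.008913 and τ_data = 20/102.7 = 0.194742, so τ_n = 0.203655.
Rearranging for μ₀: μ₀ = (μ_n·τ_n − τ_data·x̄)/τ₀ = (2.5567·0.203655 − 0.194742·3.2) / 0.008913 = -0.102490/0.008913 ≈ -11.5.

μ₀ = -11.5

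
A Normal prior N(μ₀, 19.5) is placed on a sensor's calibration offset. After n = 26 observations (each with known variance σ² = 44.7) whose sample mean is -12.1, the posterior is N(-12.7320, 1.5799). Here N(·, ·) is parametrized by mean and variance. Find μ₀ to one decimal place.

With known observation variance, the Normal–Normal posterior has precision τ_n = τ₀ + n/σ² and mean μ_n = (τ₀μ₀ + (n/σ²)x̄)/τ_n.
Here τ₀ = 1/19.5 = 0.051282 and τ_data = 26/44.7 = 0.581655, so τ_n = 0.632937.
Rearranging for μ₀: μ₀ = (μ_n·τ_n − τ_data·x̄)/τ₀ = (-12.7320·0.632937 − 0.581655·-12.1) / 0.051282 = -1.020528/0.051282 ≈ -19.9.

μ₀ = -19.9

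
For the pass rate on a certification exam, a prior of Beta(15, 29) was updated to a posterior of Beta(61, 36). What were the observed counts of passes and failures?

46 passes and 7 failures

A Beta(a, b) prior with s successes and f failures in binomial data gives a Beta(a+s, b+f) posterior.
Match parameters: s=61−15=46, f=36−29=7.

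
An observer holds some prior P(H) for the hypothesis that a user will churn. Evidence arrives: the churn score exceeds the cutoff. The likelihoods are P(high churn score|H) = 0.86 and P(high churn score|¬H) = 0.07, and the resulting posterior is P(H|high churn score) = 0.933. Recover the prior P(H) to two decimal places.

In odds form, posterior odds = prior odds × likelihood ratio, so prior odds = posterior odds ÷ LR.
Posterior odds = 0.933/(1−0.933) = 13.9254. LR = 0.86/0.07 = 12.2857.
Prior odds = 13.9254/12.2857 = 1.1335, so P(H) = 1.1335/(1+1.1335) ≈ 0.53.

P(H) = 0.53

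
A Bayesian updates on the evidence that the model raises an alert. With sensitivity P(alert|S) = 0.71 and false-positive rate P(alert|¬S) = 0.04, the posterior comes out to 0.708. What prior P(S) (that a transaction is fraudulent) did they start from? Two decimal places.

In odds form, posterior odds = prior odds × likelihood ratio, so prior odds = posterior odds ÷ LR.
Posterior odds = 0.708/(1−0.708) = 2.4247. LR = 0.71/0.04 = 17.7500.
Prior odds = 2.4247/17.7500 = 0.1366, so P(S) = 0.1366/(1+0.1366) ≈ 0.12.

P(S) = 0.12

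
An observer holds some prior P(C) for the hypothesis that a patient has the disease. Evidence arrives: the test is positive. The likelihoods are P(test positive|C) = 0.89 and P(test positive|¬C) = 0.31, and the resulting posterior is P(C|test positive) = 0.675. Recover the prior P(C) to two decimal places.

In odds form, posterior odds = prior odds × likelihood ratio, so prior odds = posterior odds ÷ LR.
Posterior odds = 0.675/(1−0.675) = 2.0769. LR = 0.89/0.31 = 2.8710.
Prior odds = 2.0769/2.8710 = 0.7234, so P(C) = 0.7234/(1+0.7234) ≈ 0.42.

P(C) = 0.42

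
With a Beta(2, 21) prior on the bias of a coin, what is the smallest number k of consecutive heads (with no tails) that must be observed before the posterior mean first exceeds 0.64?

k = 36

After k heads and 0 tails the posterior is Beta(2+k, 21), with mean (2+k)/(2+21+k).
Set (2+k)/(23+k) > 0.64 and solve: k > (0.64·23 − 2)/(1 − 0.64) = 35.333.
The smallest integer exceeding 35.333 is 36, and checking k=36: (38)/(59) = 0.6441 > 0.64.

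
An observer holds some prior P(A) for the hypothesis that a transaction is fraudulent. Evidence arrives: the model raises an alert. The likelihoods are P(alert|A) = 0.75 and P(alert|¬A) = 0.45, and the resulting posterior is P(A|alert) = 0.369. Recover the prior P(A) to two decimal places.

Bayes' rule in odds form gives O(A|E) = O(A)·[P(E|A)/P(E|¬A)], hence O(A) = O(A|E)/LR.
Posterior odds = 0.369/(1−0.369) = 0.5848. LR = 0.75/0.45 = 1.6667.
Prior odds = 0.5848/1.6667 = 0.3509, so P(A) = 0.3509/(1+0.3509) ≈ 0.26.

P(A) = 0.26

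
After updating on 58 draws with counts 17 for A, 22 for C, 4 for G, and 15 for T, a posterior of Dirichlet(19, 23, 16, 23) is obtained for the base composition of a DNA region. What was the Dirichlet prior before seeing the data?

For a Dirichlet(α) prior with multinomial counts c, the posterior is Dirichlet(α + c) componentwise.
Subtract each count from the matching posterior parameter: 19−17=2, 23−22=1, 16−4=12, 23−15=8.

Dirichlet(2, 1, 12, 8)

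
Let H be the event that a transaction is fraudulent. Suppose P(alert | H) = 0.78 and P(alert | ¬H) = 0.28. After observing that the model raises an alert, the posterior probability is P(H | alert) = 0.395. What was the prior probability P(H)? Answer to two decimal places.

Bayes' rule in odds form gives O(H|E) = O(H)·[P(E|H)/P(E|¬H)], hence O(H) = O(H|E)/LR.
Posterior odds = 0.395/(1−0.395) = 0.6529. LR = 0.78/0.28 = 2.7857.
Prior odds = 0.6529/2.7857 = 0.2344, so P(H) = 0.2344/(1+0.2344) ≈ 0.19.

P(H) = 0.19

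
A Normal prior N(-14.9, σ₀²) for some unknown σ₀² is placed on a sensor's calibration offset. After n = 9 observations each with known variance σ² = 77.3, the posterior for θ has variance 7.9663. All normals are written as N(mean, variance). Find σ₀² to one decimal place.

σ₀² = 109.9

For the Normal–Normal model with known σ², precisions add: τ_n = τ₀ + n/σ².
So 1/σ₀² = 1/7.9663 − 9/77.3 = 0.125529 − 0.116429 = 0.009100.
Hence σ₀² = 1/0.009100 ≈ 109.9.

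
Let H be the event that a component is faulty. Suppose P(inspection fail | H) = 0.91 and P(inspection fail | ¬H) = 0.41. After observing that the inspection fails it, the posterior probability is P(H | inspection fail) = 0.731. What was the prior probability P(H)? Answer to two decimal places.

In odds form, posterior odds = prior odds × likelihood ratio, so prior odds = posterior odds ÷ LR.
Posterior odds = 0.731/(1−0.731) = 2.7175. LR = 0.91/0.41 = 2.2195.
Prior odds = 2.7175/2.2195 = 1.2244, so P(H) = 1.2244/(1+1.2244) ≈ 0.55.

P(H) = 0.55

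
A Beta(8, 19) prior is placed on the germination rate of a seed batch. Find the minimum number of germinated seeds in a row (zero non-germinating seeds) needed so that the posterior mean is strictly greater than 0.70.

After k germinated seeds and 0 non-germinating seeds the posterior is Beta(8+k, 19), with mean (8+k)/(8+19+k).
Set (8+k)/(27+k) > 0.70 and solve: k > (0.70·27 − 8)/(1 − 0.70) = 36.333.
The smallest integer exceeding 36.333 is 37, and checking k=37: (45)/(64) = 0.7031 > 0.70.

k = 37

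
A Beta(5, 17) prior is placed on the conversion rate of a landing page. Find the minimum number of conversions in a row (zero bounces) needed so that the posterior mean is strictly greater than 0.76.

After k conversions and 0 bounces the posterior is Beta(5+k, 17), with mean (5+k)/(5+17+k).
Set (5+k)/(22+k) > 0.76 and solve: k > (0.76·22 − 5)/(1 − 0.76) = 48.833.
The smallest integer exceeding 48.833 is 49, and checking k=49: (54)/(71) = 0.7606 > 0.76.

k = 49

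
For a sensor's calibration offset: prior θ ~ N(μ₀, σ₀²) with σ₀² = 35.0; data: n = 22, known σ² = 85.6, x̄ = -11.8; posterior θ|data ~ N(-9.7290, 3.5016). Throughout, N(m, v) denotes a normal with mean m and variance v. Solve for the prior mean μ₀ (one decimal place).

μ₀ = 8.9

With known observation variance, the Normal–Normal posterior has precision τ_n = τ₀ + n/σ² and mean μ_n = (τ₀μ₀ + (n/σ²)x̄)/τ_n.
Here τ₀ = 1/35.0 = 0.028571 and τ_data = 22/85.6 = 0.257009, so τ_n = 0.285580.
Rearranging for μ₀: μ₀ = (μ_n·τ_n − τ_data·x̄)/τ₀ = (-9.7290·0.285580 − 0.257009·-11.8) / 0.028571 = 0.254298/0.028571 ≈ 8.9.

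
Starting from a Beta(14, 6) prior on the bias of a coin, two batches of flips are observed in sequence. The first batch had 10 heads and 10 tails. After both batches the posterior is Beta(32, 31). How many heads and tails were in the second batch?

8 heads and 15 tails

Because Beta–binomial updating is additive in the counts, the combined data contributed (α_post−α_prior, β_post−β_prior) successes and failures.
Total across both batches: 32−14=18 heads, 31−6=25 tails.
Subtract the first batch: 18−10=8 heads and 25−10=15 tails.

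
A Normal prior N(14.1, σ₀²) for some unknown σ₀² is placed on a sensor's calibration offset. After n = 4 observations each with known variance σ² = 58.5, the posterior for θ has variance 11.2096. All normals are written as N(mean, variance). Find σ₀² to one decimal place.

Posterior precision equals prior precision plus data precision: 1/σ_n² = 1/σ₀² + n/σ².
So 1/σ₀² = 1/11.2096 − 4/58.5 = 0.089209 − 0.068376 = 0.020833.
Hence σ₀² = 1/0.020833 ≈ 48.0.

σ₀² = 48.0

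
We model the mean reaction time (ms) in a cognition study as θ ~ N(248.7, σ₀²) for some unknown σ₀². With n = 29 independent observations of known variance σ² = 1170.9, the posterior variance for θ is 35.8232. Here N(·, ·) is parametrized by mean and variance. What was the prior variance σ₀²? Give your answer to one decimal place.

For the Normal–Normal model with known σ², precisions add: τ_n = τ₀ + n/σ².
So 1/σ₀² = 1/35.8232 − 29/1170.9 = 0.027915 − 0.024767 = 0.003148.
Hence σ₀² = 1/0.003148 ≈ 317.7.

σ₀² = 317.7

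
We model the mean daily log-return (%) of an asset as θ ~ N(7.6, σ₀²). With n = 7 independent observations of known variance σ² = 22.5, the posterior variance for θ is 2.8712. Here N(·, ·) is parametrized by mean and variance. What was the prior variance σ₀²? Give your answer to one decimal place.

σ₀² = 26.9

For the Normal–Normal model with known σ², precisions add: τ_n = τ₀ + n/σ².
So 1/σ₀² = 1/2.8712 − 7/22.5 = 0.348286 − 0.311111 = 0.037175.
Hence σ₀² = 1/0.037175 ≈ 26.9.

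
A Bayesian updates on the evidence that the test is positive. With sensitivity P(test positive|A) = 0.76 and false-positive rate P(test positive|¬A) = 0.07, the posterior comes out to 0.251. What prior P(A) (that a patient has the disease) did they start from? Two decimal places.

P(A) = 0.03

Bayes' rule in odds form gives O(A|E) = O(A)·[P(E|A)/P(E|¬A)], hence O(A) = O(A|E)/LR.
Posterior odds = 0.251/(1−0.251) = 0.3351. LR = 0.76/0.07 = 10.8571.
Prior odds = 0.3351/10.8571 = 0.0309, so P(A) = 0.0309/(1+0.0309) ≈ 0.03.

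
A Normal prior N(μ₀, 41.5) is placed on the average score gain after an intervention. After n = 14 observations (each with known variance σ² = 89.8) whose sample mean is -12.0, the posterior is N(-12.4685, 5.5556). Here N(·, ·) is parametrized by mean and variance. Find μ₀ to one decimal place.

μ₀ = -15.5

With known observation variance, the Normal–Normal posterior has precision τ_n = τ₀ + n/σ² and mean μ_n = (τ₀μ₀ + (n/σ²)x̄)/τ_n.
Here τ₀ = 1/41.5 = 0.024096 and τ_data = 14/89.8 = 0.155902, so τ_n = 0.179998.
Rearranging for μ₀: μ₀ = (μ_n·τ_n − τ_data·x̄)/τ₀ = (-12.4685·0.179998 − 0.155902·-12.0) / 0.024096 = -0.373481/0.024096 ≈ -15.5.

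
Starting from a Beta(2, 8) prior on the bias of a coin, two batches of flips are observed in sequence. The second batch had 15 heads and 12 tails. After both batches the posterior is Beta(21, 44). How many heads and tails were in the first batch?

4 heads and 24 tails

Sequential conjugate updates are equivalent to a single update on the pooled data, so total successes = posterior α − prior α and total failures = posterior β − prior β.
Total across both batches: 21−2=19 heads, 44−8=36 tails.
Subtract the second batch: 19−15=4 heads and 36−12=24 tails.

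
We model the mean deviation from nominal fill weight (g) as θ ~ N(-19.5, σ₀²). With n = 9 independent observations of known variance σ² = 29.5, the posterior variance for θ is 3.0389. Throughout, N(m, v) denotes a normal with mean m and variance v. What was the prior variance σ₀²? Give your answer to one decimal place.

σ₀² = 41.7

Posterior precision equals prior precision plus data precision: 1/σ_n² = 1/σ₀² + n/σ².
So 1/σ₀² = 1/3.0389 − 9/29.5 = 0.329066 − 0.305085 = 0.023981.
Hence σ₀² = 1/0.023981 ≈ 41.7.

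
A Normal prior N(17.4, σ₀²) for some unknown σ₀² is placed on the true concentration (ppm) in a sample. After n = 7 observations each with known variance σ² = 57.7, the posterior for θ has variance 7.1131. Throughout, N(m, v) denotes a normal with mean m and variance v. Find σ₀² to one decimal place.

σ₀² = 51.9

For the Normal–Normal model with known σ², precisions add: τ_n = τ₀ + n/σ².
So 1/σ₀² = 1/7.1131 − 7/57.7 = 0.140586 − 0.121317 = 0.019269.
Hence σ₀² = 1/0.019269 ≈ 51.9.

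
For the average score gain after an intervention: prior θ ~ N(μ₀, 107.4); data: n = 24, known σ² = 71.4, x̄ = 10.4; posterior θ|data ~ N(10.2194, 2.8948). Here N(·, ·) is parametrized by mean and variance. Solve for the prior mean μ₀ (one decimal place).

μ₀ = 3.7

With known observation variance, the Normal–Normal posterior has precision τ_n = τ₀ + n/σ² and mean μ_n = (τ₀μ₀ + (n/σ²)x̄)/τ_n.
Here τ₀ = 1/107.4 = 0.009311 and τ_data = 24/71.4 = 0.336134, so τ_n = 0.345445.
Rearranging for μ₀: μ₀ = (μ_n·τ_n − τ_data·x̄)/τ₀ = (10.2194·0.345445 − 0.336134·10.4) / 0.009311 = 0.034447/0.009311 ≈ 3.7.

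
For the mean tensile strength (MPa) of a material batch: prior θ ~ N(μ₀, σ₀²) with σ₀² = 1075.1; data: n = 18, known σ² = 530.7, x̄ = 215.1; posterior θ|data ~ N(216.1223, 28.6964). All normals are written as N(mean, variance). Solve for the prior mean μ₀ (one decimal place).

μ₀ = 253.4

With known observation variance, the Normal–Normal posterior has precision τ_n = τ₀ + n/σ² and mean μ_n = (τ₀μ₀ + (n/σ²)x̄)/τ_n.
Here τ₀ = 1/1075.1 = 0.000930 and τ_data = 18/530.7 = 0.033917, so τ_n = 0.034847.
Rearranging for μ₀: μ₀ = (μ_n·τ_n − τ_data·x̄)/τ₀ = (216.1223·0.034847 − 0.033917·215.1) / 0.000930 = 0.235667/0.000930 ≈ 253.4.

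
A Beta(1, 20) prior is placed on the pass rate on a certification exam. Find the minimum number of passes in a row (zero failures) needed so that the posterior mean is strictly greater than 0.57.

k = 26

After k passes and 0 failures the posterior is Beta(1+k, 20), with mean (1+k)/(1+20+k).
Set (1+k)/(21+k) > 0.57 and solve: k > (0.57·21 − 1)/(1 − 0.57) = 25.512.
The smallest integer exceeding 25.512 is 26.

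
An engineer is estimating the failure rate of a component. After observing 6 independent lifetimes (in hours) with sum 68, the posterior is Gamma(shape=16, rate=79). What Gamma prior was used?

Gamma–exponential conjugacy: posterior shape = α + n, posterior rate = β + Σtᵢ.
So α = 16 − 6 = 10 and β = 79 − 68 = 11.

Gamma(shape=10, rate=11)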